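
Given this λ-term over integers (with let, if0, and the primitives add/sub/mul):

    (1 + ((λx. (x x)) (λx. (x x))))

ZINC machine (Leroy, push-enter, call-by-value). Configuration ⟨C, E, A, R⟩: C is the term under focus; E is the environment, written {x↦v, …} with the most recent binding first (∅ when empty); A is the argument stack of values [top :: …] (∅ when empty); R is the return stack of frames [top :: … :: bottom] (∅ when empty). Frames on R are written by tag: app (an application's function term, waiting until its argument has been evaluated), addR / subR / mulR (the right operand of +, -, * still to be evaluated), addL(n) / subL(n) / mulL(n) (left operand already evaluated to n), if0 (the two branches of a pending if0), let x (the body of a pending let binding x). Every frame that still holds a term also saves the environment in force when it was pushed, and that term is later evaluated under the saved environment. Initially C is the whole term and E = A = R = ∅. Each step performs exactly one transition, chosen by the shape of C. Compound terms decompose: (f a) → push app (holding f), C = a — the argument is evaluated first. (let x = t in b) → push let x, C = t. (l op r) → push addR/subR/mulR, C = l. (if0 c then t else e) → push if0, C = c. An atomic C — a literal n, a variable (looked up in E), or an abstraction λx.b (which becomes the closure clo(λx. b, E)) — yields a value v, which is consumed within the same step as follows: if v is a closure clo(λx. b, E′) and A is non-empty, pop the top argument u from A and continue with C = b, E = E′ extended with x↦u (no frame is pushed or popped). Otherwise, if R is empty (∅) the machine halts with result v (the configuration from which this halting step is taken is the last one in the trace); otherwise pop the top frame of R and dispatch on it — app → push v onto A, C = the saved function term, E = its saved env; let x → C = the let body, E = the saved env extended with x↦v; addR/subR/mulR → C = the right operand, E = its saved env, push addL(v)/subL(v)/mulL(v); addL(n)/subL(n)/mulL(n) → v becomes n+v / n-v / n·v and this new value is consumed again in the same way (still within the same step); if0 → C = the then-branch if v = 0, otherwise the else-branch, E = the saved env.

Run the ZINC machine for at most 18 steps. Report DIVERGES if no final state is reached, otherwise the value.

Answer: DIVERGES (no final state within 18 steps)

Derivation:
0. <C=(1 + ((λx. (x x)) (λx. (x x)))), E=∅, A=∅, R=∅>
1. <C=1, E=∅, A=∅, R=[addR]>
2. <C=((λx. (x x)) (λx. (x x))), E=∅, A=∅, R=[addL(1)]>
3. <C=(λx. (x x)), E=∅, A=∅, R=[app :: addL(1)]>
4. <C=(λx. (x x)), E=∅, A=[clo(λx. (x x), ∅)], R=[addL(1)]>
5. <C=(x x), E={x↦clo(λx. (x x), ∅)}, A=∅, R=[addL(1)]>
6. <C=x, E={x↦clo(λx. (x x), ∅)}, A=∅, R=[app :: addL(1)]>
7. <C=x, E={x↦clo(λx. (x x), ∅)}, A=[clo(λx. (x x), ∅)], R=[addL(1)]>
… configuration repeats with period 3 (steps 5–7 recur indefinitely) …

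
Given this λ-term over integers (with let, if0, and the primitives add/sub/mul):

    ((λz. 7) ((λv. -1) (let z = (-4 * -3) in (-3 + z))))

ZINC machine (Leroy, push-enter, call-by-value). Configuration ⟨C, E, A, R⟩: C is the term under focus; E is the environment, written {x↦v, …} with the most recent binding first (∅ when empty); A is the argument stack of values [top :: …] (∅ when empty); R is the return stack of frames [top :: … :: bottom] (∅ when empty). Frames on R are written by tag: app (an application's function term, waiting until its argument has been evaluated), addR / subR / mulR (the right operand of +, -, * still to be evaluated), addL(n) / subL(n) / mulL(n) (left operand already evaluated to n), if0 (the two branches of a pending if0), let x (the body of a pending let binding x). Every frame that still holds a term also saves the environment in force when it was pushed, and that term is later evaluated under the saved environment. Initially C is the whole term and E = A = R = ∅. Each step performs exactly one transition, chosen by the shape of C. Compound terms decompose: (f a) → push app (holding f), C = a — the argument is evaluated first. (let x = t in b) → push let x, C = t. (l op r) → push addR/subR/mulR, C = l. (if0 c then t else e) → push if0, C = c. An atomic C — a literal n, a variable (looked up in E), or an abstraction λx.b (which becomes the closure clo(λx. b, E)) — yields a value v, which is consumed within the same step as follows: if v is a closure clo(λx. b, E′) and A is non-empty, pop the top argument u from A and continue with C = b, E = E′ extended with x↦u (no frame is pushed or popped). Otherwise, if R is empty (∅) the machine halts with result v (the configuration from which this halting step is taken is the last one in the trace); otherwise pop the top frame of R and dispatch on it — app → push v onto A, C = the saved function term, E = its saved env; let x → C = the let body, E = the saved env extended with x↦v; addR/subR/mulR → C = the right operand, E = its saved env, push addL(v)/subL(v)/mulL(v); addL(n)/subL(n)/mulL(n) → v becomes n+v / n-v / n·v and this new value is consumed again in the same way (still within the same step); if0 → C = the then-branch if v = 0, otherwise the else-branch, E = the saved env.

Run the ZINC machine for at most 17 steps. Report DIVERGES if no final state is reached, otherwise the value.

0. [C=((λz. 7) ((λv. -1) (let z = (-4 * -3) in (-3 + z)))) | E=∅ | A=∅ | R=∅]
1. [C=((λv. -1) (let z = (-4 * -3) in (-3 + z))) | E=∅ | A=∅ | R=[app]]
2. [C=(let z = (-4 * -3) in (-3 + z)) | E=∅ | A=∅ | R=[app :: app]]
3. [C=(-4 * -3) | E=∅ | A=∅ | R=[let z :: app :: app]]
4. [C=-4 | E=∅ | A=∅ | R=[mulR :: let z :: app :: app]]
5. [C=-3 | E=∅ | A=∅ | R=[mulL(-4) :: let z :: app :: app]]
6. [C=(-3 + z) | E={z↦12} | A=∅ | R=[app :: app]]
7. [C=-3 | E={z↦12} | A=∅ | R=[addR :: app :: app]]
8. [C=z | E={z↦12} | A=∅ | R=[addL(-3) :: app :: app]]
9. [C=(λv. -1) | E=∅ | A=[9] | R=[app]]
10. [C=-1 | E={v↦9} | A=∅ | R=[app]]
11. [C=(λz. 7) | E=∅ | A=[-1] | R=∅]
12. [C=7 | E={z↦-1} | A=∅ | R=∅]
→ final value 7

Answer: 7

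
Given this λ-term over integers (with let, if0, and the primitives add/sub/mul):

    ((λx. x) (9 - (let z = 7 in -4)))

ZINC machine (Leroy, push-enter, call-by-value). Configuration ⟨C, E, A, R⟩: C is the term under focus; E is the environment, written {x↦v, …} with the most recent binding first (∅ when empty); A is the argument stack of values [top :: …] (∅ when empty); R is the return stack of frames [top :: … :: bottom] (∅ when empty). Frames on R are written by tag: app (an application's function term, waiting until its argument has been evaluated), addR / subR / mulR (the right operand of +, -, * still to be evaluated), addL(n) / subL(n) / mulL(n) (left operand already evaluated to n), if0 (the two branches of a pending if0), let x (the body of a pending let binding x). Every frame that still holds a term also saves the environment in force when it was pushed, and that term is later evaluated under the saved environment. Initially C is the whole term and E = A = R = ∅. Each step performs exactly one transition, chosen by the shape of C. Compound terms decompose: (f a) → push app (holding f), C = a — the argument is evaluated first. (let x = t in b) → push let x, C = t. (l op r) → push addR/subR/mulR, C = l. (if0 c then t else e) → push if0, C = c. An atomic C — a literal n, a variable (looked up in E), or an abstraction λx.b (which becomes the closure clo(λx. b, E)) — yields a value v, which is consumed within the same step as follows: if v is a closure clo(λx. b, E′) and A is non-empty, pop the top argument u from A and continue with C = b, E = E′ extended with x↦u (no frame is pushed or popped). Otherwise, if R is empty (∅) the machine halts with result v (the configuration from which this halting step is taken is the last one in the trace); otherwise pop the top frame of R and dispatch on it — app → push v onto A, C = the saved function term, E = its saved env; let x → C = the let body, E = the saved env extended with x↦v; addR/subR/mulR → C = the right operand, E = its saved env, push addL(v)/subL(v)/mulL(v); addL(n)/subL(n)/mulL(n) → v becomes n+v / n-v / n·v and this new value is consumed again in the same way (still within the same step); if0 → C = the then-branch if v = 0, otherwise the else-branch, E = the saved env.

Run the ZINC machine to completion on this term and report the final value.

t=0: [C=((λx. x) (9 - (let z = 7 in -4))) | E=∅ | A=∅ | R=∅]
t=1: [C=(9 - (let z = 7 in -4)) | E=∅ | A=∅ | R=[app]]
t=2: [C=9 | E=∅ | A=∅ | R=[subR :: app]]
t=3: [C=(let z = 7 in -4) | E=∅ | A=∅ | R=[subL(9) :: app]]
t=4: [C=7 | E=∅ | A=∅ | R=[let z :: subL(9) :: app]]
t=5: [C=-4 | E={z↦7} | A=∅ | R=[subL(9) :: app]]
t=6: [C=(λx. x) | E=∅ | A=[13] | R=∅]
t=7: [C=x | E={x↦13} | A=∅ | R=∅]
→ final value 13

Answer: 13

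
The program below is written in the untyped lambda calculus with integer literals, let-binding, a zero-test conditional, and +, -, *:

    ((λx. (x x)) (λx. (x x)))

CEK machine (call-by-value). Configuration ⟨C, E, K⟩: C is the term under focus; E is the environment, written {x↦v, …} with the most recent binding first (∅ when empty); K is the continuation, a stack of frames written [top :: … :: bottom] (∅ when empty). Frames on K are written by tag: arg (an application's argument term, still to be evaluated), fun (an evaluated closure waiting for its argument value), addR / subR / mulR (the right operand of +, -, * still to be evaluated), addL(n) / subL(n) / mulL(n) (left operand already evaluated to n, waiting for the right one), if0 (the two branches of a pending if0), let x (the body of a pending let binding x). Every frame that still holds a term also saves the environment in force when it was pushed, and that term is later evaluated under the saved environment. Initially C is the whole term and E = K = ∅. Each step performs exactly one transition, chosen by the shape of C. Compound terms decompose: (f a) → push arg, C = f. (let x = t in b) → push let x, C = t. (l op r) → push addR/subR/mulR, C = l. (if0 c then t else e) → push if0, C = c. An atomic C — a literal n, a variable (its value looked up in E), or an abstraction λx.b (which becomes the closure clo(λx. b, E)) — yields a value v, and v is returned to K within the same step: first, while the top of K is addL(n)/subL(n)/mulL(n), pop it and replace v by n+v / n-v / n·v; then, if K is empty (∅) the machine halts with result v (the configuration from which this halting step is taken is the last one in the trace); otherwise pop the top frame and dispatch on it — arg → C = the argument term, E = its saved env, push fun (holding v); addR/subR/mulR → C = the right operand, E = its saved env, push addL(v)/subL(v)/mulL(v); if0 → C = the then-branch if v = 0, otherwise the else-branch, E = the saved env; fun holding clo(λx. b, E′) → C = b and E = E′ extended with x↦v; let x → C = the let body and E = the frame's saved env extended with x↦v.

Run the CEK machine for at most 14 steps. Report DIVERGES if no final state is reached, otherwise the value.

Answer: DIVERGES (no final state within 14 steps)

Execution trace:
t=0: <C=((λx. (x x)) (λx. (x x))), E=∅, K=∅>
t=1: <C=(λx. (x x)), E=∅, K=[arg]>
t=2: <C=(λx. (x x)), E=∅, K=[fun]>
t=3: <C=(x x), E={x↦clo(λx. (x x), ∅)}, K=∅>
t=4: <C=x, E={x↦clo(λx. (x x), ∅)}, K=[arg]>
t=5: <C=x, E={x↦clo(λx. (x x), ∅)}, K=[fun]>
… configuration repeats with period 3 (steps 3–5 recur indefinitely) …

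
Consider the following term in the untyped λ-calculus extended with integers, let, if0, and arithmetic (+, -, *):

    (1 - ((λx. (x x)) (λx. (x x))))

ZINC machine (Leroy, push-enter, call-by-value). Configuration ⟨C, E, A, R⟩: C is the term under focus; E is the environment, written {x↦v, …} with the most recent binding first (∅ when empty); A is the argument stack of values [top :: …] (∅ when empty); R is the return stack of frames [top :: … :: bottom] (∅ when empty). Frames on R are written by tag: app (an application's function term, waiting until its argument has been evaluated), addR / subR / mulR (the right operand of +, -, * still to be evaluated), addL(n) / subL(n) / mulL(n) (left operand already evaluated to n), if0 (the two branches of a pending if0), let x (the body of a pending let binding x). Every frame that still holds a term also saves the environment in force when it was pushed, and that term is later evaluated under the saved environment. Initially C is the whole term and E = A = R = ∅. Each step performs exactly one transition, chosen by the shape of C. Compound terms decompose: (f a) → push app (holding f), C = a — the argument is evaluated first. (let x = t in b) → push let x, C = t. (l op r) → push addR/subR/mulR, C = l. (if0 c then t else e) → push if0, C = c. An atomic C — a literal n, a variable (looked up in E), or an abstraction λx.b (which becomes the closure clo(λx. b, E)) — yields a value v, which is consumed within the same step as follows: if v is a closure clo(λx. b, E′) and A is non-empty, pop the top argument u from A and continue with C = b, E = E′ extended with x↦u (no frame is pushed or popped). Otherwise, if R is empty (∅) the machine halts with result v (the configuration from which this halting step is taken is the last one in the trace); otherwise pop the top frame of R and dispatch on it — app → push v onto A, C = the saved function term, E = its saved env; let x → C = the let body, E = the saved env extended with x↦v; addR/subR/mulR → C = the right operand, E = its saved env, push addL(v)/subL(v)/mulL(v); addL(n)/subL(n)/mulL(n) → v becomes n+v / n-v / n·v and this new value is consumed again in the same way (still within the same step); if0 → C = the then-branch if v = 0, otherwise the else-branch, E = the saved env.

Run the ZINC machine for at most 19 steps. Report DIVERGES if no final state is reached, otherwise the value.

Answer: DIVERGES (no final state within 19 steps)

Derivation:
step 0: <C=(1 - ((λx. (x x)) (λx. (x x)))), E=∅, A=∅, R=∅>
step 1: <C=1, E=∅, A=∅, R=[subR]>
step 2: <C=((λx. (x x)) (λx. (x x))), E=∅, A=∅, R=[subL(1)]>
step 3: <C=(λx. (x x)), E=∅, A=∅, R=[app :: subL(1)]>
step 4: <C=(λx. (x x)), E=∅, A=[clo(λx. (x x), ∅)], R=[subL(1)]>
step 5: <C=(x x), E={x↦clo(λx. (x x), ∅)}, A=∅, R=[subL(1)]>
step 6: <C=x, E={x↦clo(λx. (x x), ∅)}, A=∅, R=[app :: subL(1)]>
step 7: <C=x, E={x↦clo(λx. (x x), ∅)}, A=[clo(λx. (x x), ∅)], R=[subL(1)]>
… configuration repeats with period 3 (steps 5–7 recur indefinitely) …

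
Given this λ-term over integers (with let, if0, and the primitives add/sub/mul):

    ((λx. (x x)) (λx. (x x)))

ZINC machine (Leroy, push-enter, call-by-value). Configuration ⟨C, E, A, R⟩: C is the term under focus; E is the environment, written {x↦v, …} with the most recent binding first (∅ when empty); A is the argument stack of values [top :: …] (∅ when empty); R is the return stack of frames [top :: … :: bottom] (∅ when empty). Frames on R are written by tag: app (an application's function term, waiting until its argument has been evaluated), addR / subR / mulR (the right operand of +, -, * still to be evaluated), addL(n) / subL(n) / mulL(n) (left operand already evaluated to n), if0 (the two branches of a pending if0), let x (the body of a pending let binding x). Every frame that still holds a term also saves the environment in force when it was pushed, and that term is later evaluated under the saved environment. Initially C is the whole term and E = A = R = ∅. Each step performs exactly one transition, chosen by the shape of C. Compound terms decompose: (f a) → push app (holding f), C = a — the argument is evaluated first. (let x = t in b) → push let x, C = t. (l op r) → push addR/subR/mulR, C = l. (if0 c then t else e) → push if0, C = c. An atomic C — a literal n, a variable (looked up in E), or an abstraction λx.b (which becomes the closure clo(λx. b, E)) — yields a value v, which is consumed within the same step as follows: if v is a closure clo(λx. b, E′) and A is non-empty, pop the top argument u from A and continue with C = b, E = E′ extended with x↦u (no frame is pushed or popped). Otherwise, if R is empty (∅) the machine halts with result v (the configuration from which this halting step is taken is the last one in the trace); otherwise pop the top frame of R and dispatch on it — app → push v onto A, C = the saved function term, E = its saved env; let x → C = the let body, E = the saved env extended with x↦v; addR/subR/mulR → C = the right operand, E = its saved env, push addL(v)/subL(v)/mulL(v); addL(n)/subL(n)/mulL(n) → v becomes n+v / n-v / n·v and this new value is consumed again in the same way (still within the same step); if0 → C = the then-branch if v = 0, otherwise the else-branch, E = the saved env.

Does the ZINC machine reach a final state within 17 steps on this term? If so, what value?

0. [C=((λx. (x x)) (λx. (x x))) | E=∅ | A=∅ | R=∅]
1. [C=(λx. (x x)) | E=∅ | A=∅ | R=[app]]
2. [C=(λx. (x x)) | E=∅ | A=[clo(λx. (x x), ∅)] | R=∅]
3. [C=(x x) | E={x↦clo(λx. (x x), ∅)} | A=∅ | R=∅]
4. [C=x | E={x↦clo(λx. (x x), ∅)} | A=∅ | R=[app]]
5. [C=x | E={x↦clo(λx. (x x), ∅)} | A=[clo(λx. (x x), ∅)] | R=∅]
… configuration repeats with period 3 (steps 3–5 recur indefinitely) …

Answer: DIVERGES (no final state within 17 steps)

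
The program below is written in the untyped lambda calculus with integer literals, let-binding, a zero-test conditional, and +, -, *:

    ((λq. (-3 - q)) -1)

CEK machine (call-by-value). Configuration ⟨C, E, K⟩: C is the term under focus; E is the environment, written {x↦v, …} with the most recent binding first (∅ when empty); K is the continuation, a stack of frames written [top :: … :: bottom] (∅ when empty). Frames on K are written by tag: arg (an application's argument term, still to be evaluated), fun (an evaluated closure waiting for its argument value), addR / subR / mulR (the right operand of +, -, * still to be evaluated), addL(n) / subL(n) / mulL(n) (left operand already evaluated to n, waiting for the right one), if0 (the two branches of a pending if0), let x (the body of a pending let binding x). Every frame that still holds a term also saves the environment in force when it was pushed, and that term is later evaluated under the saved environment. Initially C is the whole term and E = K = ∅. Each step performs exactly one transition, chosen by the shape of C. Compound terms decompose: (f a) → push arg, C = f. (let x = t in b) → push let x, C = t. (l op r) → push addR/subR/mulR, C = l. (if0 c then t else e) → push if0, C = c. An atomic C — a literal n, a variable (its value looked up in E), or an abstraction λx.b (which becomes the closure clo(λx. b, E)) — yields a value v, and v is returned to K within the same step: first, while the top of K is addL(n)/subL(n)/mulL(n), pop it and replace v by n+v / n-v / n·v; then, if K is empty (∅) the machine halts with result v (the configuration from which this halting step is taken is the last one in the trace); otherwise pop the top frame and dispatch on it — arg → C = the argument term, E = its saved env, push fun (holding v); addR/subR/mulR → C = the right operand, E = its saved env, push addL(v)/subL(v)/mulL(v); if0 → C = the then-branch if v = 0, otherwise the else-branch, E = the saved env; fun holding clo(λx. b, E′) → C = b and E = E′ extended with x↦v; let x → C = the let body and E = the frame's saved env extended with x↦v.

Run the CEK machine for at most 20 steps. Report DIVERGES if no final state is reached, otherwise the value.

[0] [C=((λq. (-3 - q)) -1) | E=∅ | K=∅]
[1] [C=(λq. (-3 - q)) | E=∅ | K=[arg]]
[2] [C=-1 | E=∅ | K=[fun]]
[3] [C=(-3 - q) | E={q↦-1} | K=∅]
[4] [C=-3 | E={q↦-1} | K=[subR]]
[5] [C=q | E={q↦-1} | K=[subL(-3)]]
→ final value -2

Answer: -2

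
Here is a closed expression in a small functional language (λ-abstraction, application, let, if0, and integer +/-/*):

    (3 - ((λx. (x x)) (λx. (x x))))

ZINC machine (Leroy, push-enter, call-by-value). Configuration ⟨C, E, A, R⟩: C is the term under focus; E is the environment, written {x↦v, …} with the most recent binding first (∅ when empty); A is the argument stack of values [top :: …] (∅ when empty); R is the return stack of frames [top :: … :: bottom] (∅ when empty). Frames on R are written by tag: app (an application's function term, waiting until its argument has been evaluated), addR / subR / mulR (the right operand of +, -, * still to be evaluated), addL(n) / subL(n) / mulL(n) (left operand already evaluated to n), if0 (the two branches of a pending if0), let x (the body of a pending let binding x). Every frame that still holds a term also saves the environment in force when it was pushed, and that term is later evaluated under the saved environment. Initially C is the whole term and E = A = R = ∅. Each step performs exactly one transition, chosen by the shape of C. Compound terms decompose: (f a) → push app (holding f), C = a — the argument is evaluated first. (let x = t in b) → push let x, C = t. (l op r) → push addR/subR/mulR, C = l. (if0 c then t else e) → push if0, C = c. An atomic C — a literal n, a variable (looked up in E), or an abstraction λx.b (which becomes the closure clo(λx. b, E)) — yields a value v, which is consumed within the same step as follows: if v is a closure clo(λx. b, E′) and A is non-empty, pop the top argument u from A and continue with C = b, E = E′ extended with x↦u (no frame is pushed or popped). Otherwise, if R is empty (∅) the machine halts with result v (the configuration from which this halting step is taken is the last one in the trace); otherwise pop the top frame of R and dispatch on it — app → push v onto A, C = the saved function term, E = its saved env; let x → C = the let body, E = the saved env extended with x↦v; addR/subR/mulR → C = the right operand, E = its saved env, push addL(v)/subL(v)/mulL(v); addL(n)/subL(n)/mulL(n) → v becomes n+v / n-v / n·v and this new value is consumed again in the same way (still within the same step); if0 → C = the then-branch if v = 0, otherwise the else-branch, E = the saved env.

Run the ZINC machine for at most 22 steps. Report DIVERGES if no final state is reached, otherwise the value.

Answer: DIVERGES (no final state within 22 steps)

Derivation:
0. ⟨C=(3 - ((λx. (x x)) (λx. (x x)))); E=∅; A=∅; R=∅⟩
1. ⟨C=3; E=∅; A=∅; R=[subR]⟩
2. ⟨C=((λx. (x x)) (λx. (x x))); E=∅; A=∅; R=[subL(3)]⟩
3. ⟨C=(λx. (x x)); E=∅; A=∅; R=[app :: subL(3)]⟩
4. ⟨C=(λx. (x x)); E=∅; A=[clo(λx. (x x), ∅)]; R=[subL(3)]⟩
5. ⟨C=(x x); E={x↦clo(λx. (x x), ∅)}; A=∅; R=[subL(3)]⟩
6. ⟨C=x; E={x↦clo(λx. (x x), ∅)}; A=∅; R=[app :: subL(3)]⟩
7. ⟨C=x; E={x↦clo(λx. (x x), ∅)}; A=[clo(λx. (x x), ∅)]; R=[subL(3)]⟩
… configuration repeats with period 3 (steps 5–7 recur indefinitely) …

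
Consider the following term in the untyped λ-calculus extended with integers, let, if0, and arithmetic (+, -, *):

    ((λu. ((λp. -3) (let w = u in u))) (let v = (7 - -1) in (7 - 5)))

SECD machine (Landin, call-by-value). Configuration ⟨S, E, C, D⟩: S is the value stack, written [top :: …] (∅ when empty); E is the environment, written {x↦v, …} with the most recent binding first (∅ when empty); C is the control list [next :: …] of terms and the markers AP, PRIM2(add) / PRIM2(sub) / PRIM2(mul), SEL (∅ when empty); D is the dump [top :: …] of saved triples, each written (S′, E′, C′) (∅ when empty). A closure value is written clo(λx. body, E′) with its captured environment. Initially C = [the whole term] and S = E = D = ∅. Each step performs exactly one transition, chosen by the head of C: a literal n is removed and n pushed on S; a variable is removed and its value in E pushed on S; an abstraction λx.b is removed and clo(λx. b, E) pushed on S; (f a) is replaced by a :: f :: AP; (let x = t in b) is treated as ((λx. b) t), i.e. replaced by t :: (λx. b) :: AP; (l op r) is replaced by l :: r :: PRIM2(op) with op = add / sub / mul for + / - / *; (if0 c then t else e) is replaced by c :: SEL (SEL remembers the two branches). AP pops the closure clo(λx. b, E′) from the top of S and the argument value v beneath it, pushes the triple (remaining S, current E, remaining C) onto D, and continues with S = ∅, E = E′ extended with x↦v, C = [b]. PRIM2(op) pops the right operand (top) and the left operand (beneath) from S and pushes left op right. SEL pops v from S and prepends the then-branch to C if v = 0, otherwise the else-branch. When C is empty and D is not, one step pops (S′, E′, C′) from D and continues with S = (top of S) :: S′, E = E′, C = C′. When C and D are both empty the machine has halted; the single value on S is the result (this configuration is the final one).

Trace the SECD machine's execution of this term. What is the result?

Answer: -3

Execution trace:
0. <S=∅, E=∅, C=[((λu. ((λp. -3) (let w = u in u))) (let v = (7 - -1) in (7 - 5)))], D=∅>
1. <S=∅, E=∅, C=[(let v = (7 - -1) in (7 - 5)) :: (λu. ((λp. -3) (let w = u in u))) :: AP], D=∅>
2. <S=∅, E=∅, C=[(7 - -1) :: (λv. (7 - 5)) :: AP :: (λu. ((λp. -3) (let w = u in u))) :: AP], D=∅>
3. <S=∅, E=∅, C=[7 :: -1 :: PRIM2(sub) :: (λv. (7 - 5)) :: AP :: (λu. ((λp. -3) (let w = u in u))) :: AP], D=∅>
4. <S=[7], E=∅, C=[-1 :: PRIM2(sub) :: (λv. (7 - 5)) :: AP :: (λu. ((λp. -3) (let w = u in u))) :: AP], D=∅>
5. <S=[-1 :: 7], E=∅, C=[PRIM2(sub) :: (λv. (7 - 5)) :: AP :: (λu. ((λp. -3) (let w = u in u))) :: AP], D=∅>
6. <S=[8], E=∅, C=[(λv. (7 - 5)) :: AP :: (λu. ((λp. -3) (let w = u in u))) :: AP], D=∅>
7. <S=[clo(λv. (7 - 5), ∅) :: 8], E=∅, C=[AP :: (λu. ((λp. -3) (let w = u in u))) :: AP], D=∅>
8. <S=∅, E={v↦8}, C=[(7 - 5)], D=[(∅, ∅, [(λu. ((λp. -3) (let w = u in u))) :: AP])]>
9. <S=∅, E={v↦8}, C=[7 :: 5 :: PRIM2(sub)], D=[(∅, ∅, [(λu. ((λp. -3) (let w = u in u))) :: AP])]>
10. <S=[7], E={v↦8}, C=[5 :: PRIM2(sub)], D=[(∅, ∅, [(λu. ((λp. -3) (let w = u in u))) :: AP])]>
11. <S=[5 :: 7], E={v↦8}, C=[PRIM2(sub)], D=[(∅, ∅, [(λu. ((λp. -3) (let w = u in u))) :: AP])]>
12. <S=[2], E={v↦8}, C=∅, D=[(∅, ∅, [(λu. ((λp. -3) (let w = u in u))) :: AP])]>
13. <S=[2], E=∅, C=[(λu. ((λp. -3) (let w = u in u))) :: AP], D=∅>
14. <S=[clo(λu. ((λp. -3) (let w = u in u)), ∅) :: 2], E=∅, C=[AP], D=∅>
15. <S=∅, E={u↦2}, C=[((λp. -3) (let w = u in u))], D=[(∅, ∅, ∅)]>
16. <S=∅, E={u↦2}, C=[(let w = u in u) :: (λp. -3) :: AP], D=[(∅, ∅, ∅)]>
17. <S=∅, E={u↦2}, C=[u :: (λw. u) :: AP :: (λp. -3) :: AP], D=[(∅, ∅, ∅)]>
18. <S=[2], E={u↦2}, C=[(λw. u) :: AP :: (λp. -3) :: AP], D=[(∅, ∅, ∅)]>
19. <S=[clo(λw. u, {u↦2}) :: 2], E={u↦2}, C=[AP :: (λp. -3) :: AP], D=[(∅, ∅, ∅)]>
20. <S=∅, E={w↦2, u↦2}, C=[u], D=[(∅, {u↦2}, [(λp. -3) :: AP]) :: (∅, ∅, ∅)]>
21. <S=[2], E={w↦2, u↦2}, C=∅, D=[(∅, {u↦2}, [(λp. -3) :: AP]) :: (∅, ∅, ∅)]>
22. <S=[2], E={u↦2}, C=[(λp. -3) :: AP], D=[(∅, ∅, ∅)]>
23. <S=[clo(λp. -3, {u↦2}) :: 2], E={u↦2}, C=[AP], D=[(∅, ∅, ∅)]>
24. <S=∅, E={p↦2, u↦2}, C=[-3], D=[(∅, {u↦2}, ∅) :: (∅, ∅, ∅)]>
25. <S=[-3], E={p↦2, u↦2}, C=∅, D=[(∅, {u↦2}, ∅) :: (∅, ∅, ∅)]>
26. <S=[-3], E={u↦2}, C=∅, D=[(∅, ∅, ∅)]>
27. <S=[-3], E=∅, C=∅, D=∅>
→ final value -3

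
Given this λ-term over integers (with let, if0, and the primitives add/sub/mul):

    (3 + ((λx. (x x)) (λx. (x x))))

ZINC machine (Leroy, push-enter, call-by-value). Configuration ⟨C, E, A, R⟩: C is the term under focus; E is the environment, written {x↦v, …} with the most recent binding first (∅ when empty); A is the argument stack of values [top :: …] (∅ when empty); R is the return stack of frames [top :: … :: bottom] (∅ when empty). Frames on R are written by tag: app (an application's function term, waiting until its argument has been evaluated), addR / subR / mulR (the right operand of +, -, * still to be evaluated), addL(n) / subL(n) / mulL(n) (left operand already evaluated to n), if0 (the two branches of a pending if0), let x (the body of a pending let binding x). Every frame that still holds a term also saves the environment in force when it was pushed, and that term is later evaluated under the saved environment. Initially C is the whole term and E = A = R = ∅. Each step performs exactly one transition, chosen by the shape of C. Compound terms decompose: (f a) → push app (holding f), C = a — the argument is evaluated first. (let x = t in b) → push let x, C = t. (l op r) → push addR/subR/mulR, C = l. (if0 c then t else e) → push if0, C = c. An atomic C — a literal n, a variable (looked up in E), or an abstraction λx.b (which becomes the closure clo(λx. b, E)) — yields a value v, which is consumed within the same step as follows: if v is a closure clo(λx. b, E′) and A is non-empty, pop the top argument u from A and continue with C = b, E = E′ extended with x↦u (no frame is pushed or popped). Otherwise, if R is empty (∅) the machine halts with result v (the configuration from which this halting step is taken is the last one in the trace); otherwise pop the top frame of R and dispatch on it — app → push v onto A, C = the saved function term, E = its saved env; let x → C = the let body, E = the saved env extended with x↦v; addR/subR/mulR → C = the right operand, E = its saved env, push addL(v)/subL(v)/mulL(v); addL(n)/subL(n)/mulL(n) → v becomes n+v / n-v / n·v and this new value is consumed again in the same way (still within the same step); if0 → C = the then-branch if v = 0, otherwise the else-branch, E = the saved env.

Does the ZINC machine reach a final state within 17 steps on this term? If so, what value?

0. ⟨C=(3 + ((λx. (x x)) (λx. (x x)))); E=∅; A=∅; R=∅⟩
1. ⟨C=3; E=∅; A=∅; R=[addR]⟩
2. ⟨C=((λx. (x x)) (λx. (x x))); E=∅; A=∅; R=[addL(3)]⟩
3. ⟨C=(λx. (x x)); E=∅; A=∅; R=[app :: addL(3)]⟩
4. ⟨C=(λx. (x x)); E=∅; A=[clo(λx. (x x), ∅)]; R=[addL(3)]⟩
5. ⟨C=(x x); E={x↦clo(λx. (x x), ∅)}; A=∅; R=[addL(3)]⟩
6. ⟨C=x; E={x↦clo(λx. (x x), ∅)}; A=∅; R=[app :: addL(3)]⟩
7. ⟨C=x; E={x↦clo(λx. (x x), ∅)}; A=[clo(λx. (x x), ∅)]; R=[addL(3)]⟩
… configuration repeats with period 3 (steps 5–7 recur indefinitely) …

Answer: DIVERGES (no final state within 17 steps)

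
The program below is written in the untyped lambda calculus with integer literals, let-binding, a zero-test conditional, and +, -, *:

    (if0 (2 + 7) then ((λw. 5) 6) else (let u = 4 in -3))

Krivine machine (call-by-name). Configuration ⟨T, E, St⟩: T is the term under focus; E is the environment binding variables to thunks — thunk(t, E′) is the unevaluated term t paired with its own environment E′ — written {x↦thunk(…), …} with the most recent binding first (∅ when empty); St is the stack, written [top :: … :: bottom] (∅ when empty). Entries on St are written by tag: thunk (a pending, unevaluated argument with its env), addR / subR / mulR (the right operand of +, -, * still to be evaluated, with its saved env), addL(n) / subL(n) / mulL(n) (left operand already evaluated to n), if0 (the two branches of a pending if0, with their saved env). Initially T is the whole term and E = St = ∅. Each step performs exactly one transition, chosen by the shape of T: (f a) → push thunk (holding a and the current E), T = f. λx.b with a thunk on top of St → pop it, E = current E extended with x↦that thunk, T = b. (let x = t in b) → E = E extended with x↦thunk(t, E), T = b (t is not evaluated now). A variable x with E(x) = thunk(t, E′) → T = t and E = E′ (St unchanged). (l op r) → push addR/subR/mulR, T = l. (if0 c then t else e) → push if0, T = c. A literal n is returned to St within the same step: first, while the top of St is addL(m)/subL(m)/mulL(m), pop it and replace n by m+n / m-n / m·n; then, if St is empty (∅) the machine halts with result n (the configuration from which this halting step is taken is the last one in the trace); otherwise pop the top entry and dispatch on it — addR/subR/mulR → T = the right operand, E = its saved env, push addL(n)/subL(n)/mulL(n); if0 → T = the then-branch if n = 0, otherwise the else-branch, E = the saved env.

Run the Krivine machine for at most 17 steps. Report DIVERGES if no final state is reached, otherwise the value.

t=0: [T=(if0 (2 + 7) then ((λw. 5) 6) else (let u = 4 in -3)) | E=∅ | St=∅]
t=1: [T=(2 + 7) | E=∅ | St=[if0]]
t=2: [T=2 | E=∅ | St=[addR :: if0]]
t=3: [T=7 | E=∅ | St=[addL(2) :: if0]]
t=4: [T=(let u = 4 in -3) | E=∅ | St=∅]
t=5: [T=-3 | E={u↦thunk(4, ∅)} | St=∅]
→ final value -3

Answer: -3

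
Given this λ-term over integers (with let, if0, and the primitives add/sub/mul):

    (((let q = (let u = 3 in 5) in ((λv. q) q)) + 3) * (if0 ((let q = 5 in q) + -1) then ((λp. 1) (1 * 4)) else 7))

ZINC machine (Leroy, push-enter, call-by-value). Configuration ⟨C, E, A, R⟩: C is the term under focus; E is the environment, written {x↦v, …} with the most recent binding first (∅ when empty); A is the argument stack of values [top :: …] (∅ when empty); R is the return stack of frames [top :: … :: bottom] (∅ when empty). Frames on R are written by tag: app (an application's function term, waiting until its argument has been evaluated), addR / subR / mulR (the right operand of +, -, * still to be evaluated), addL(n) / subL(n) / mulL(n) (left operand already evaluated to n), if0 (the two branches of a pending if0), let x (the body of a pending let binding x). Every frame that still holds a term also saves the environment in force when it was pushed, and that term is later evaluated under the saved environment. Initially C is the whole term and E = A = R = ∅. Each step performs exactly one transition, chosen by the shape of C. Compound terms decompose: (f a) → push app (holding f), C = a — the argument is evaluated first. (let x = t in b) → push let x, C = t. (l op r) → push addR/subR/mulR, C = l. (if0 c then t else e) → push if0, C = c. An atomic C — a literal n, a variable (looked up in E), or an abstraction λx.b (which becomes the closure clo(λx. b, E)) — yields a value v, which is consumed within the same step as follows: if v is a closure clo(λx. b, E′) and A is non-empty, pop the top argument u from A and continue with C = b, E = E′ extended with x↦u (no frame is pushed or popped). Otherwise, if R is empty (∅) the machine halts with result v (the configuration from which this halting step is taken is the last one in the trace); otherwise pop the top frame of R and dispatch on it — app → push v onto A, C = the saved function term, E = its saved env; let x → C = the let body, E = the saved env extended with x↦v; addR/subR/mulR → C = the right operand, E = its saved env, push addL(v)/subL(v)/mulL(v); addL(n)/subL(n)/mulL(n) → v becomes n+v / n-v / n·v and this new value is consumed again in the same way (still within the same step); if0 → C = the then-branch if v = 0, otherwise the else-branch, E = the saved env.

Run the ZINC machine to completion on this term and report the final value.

Answer: 56

Machine steps:
[0] <C=(((let q = (let u = 3 in 5) in ((λv. q) q)) + 3) * (if0 ((let q = 5 in q) + -1) then ((λp. 1) (1 * 4)) else 7)), E=∅, A=∅, R=∅>
[1] <C=((let q = (let u = 3 in 5) in ((λv. q) q)) + 3), E=∅, A=∅, R=[mulR]>
[2] <C=(let q = (let u = 3 in 5) in ((λv. q) q)), E=∅, A=∅, R=[addR :: mulR]>
[3] <C=(let u = 3 in 5), E=∅, A=∅, R=[let q :: addR :: mulR]>
[4] <C=3, E=∅, A=∅, R=[let u :: let q :: addR :: mulR]>
[5] <C=5, E={u↦3}, A=∅, R=[let q :: addR :: mulR]>
[6] <C=((λv. q) q), E={q↦5}, A=∅, R=[addR :: mulR]>
[7] <C=q, E={q↦5}, A=∅, R=[app :: addR :: mulR]>
[8] <C=(λv. q), E={q↦5}, A=[5], R=[addR :: mulR]>
[9] <C=q, E={v↦5, q↦5}, A=∅, R=[addR :: mulR]>
[10] <C=3, E=∅, A=∅, R=[addL(5) :: mulR]>
[11] <C=(if0 ((let q = 5 in q) + -1) then ((λp. 1) (1 * 4)) else 7), E=∅, A=∅, R=[mulL(8)]>
[12] <C=((let q = 5 in q) + -1), E=∅, A=∅, R=[if0 :: mulL(8)]>
[13] <C=(let q = 5 in q), E=∅, A=∅, R=[addR :: if0 :: mulL(8)]>
[14] <C=5, E=∅, A=∅, R=[let q :: addR :: if0 :: mulL(8)]>
[15] <C=q, E={q↦5}, A=∅, R=[addR :: if0 :: mulL(8)]>
[16] <C=-1, E=∅, A=∅, R=[addL(5) :: if0 :: mulL(8)]>
[17] <C=7, E=∅, A=∅, R=[mulL(8)]>
→ final value 56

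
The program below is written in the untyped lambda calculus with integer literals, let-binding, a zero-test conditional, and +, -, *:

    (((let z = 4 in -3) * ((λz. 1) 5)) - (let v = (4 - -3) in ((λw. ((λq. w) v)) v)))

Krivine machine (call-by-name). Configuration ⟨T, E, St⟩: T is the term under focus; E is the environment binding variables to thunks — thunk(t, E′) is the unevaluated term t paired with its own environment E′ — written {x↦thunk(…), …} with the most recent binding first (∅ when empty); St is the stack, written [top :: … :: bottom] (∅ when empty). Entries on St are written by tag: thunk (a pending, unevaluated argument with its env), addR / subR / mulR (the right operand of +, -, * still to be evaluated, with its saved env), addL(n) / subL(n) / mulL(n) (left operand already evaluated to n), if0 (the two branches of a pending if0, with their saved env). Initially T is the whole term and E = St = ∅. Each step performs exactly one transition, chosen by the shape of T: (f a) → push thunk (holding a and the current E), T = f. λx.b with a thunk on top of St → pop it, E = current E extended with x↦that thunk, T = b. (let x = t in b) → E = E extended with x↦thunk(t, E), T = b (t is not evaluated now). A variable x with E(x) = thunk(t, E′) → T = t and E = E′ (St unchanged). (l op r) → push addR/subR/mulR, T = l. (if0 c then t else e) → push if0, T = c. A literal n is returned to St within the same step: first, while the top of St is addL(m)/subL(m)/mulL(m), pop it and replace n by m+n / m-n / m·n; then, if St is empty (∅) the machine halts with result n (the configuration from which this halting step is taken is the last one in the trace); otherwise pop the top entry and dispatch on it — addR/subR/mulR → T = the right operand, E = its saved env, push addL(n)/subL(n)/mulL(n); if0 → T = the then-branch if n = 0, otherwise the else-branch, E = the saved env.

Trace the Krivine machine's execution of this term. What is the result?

t=0: [T=(((let z = 4 in -3) * ((λz. 1) 5)) - (let v = (4 - -3) in ((λw. ((λq. w) v)) v))) | E=∅ | St=∅]
t=1: [T=((let z = 4 in -3) * ((λz. 1) 5)) | E=∅ | St=[subR]]
t=2: [T=(let z = 4 in -3) | E=∅ | St=[mulR :: subR]]
t=3: [T=-3 | E={z↦thunk(4, ∅)} | St=[mulR :: subR]]
t=4: [T=((λz. 1) 5) | E=∅ | St=[mulL(-3) :: subR]]
t=5: [T=(λz. 1) | E=∅ | St=[thunk :: mulL(-3) :: subR]]
t=6: [T=1 | E={z↦thunk(5, ∅)} | St=[mulL(-3) :: subR]]
t=7: [T=(let v = (4 - -3) in ((λw. ((λq. w) v)) v)) | E=∅ | St=[subL(-3)]]
t=8: [T=((λw. ((λq. w) v)) v) | E={v↦thunk((4 - -3), ∅)} | St=[subL(-3)]]
t=9: [T=(λw. ((λq. w) v)) | E={v↦thunk((4 - -3), ∅)} | St=[thunk :: subL(-3)]]
t=10: [T=((λq. w) v) | E={w↦thunk(v, {v↦thunk((4 - -3), ∅)}), v↦thunk((4 - -3), ∅)} | St=[subL(-3)]]
t=11: [T=(λq. w) | E={w↦thunk(v, {v↦thunk((4 - -3), ∅)}), v↦thunk((4 - -3), ∅)} | St=[thunk :: subL(-3)]]
t=12: [T=w | E={q↦thunk(v, {w↦thunk(v, {v↦thunk((4 - -3), ∅)}), v↦thunk((4 - -3), ∅)}), w↦thunk(v, {v↦thunk((4 - -3), ∅)}), v↦thunk((4 - -3), ∅)} | St=[subL(-3)]]
t=13: [T=v | E={v↦thunk((4 - -3), ∅)} | St=[subL(-3)]]
t=14: [T=(4 - -3) | E=∅ | St=[subL(-3)]]
t=15: [T=4 | E=∅ | St=[subR :: subL(-3)]]
t=16: [T=-3 | E=∅ | St=[subL(4) :: subL(-3)]]
→ final value -10

Answer: -10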